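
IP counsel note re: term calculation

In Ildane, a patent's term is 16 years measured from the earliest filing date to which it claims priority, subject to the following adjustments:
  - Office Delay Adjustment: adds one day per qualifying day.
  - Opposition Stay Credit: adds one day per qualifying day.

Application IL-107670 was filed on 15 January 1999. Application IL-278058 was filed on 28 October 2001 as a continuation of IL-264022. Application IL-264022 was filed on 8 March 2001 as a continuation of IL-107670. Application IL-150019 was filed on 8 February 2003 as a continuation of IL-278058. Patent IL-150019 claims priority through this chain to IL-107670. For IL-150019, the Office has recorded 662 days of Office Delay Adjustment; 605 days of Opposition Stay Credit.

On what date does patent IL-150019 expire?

Earliest priority filing: 15 January 1999.
Base term: 15 January 1999 + 16 years → 15 January 2015.
Office Delay Adjustment: +662 days → 7 November 2016.
Opposition Stay Credit: +605 days → 5 July 2018.

July 5, 2018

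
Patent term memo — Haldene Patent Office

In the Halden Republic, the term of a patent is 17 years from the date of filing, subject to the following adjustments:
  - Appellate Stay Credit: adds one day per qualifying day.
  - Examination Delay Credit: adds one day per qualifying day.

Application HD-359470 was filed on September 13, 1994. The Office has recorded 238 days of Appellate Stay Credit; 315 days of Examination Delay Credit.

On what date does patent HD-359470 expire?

2013-03-19

Base term: filing date + 17 years → 13 September 2011.
Appellate Stay Credit: +238 days → 8 May 2012.
Examination Delay Credit: +315 days → 19 March 2013.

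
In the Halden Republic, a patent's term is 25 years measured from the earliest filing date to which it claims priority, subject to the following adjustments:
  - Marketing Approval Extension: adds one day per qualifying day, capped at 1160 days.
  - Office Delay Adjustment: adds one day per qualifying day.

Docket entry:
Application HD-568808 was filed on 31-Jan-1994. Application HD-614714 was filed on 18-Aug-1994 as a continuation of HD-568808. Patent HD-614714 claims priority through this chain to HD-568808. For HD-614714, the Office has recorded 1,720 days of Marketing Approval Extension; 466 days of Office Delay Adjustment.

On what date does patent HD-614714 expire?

Earliest priority filing: 31 January 1994.
Base term: 31 January 1994 + 25 years → 31 January 2019.
Marketing Approval Extension: 1720 days claimed exceeds the 1160-day cap, so +1160 days → 5 April 2022.
Office Delay Adjustment: +466 days → 15 July 2023.

July 15, 2023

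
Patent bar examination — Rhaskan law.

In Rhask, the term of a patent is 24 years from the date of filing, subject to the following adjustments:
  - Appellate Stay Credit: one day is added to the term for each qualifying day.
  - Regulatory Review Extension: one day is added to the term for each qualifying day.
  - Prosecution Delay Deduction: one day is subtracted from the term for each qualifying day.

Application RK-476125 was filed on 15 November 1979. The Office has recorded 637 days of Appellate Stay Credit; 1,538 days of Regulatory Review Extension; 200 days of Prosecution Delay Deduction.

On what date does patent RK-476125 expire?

2009-04-12

Base term: filing date + 24 years → 15 November 2003.
Appellate Stay Credit: +637 days → 13 August 2005.
Regulatory Review Extension: +1538 days → 29 October 2009.
Prosecution Delay Deduction: −200 days → 12 April 2009.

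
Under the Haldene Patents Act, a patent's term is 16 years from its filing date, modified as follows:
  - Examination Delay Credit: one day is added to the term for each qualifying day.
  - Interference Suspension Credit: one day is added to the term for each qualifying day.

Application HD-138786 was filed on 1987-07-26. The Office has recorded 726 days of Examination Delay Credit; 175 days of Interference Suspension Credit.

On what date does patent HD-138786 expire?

2006-01-12

Base term: filing date + 16 years → 26 July 2003.
Examination Delay Credit: +726 days → 21 July 2005.
Interference Suspension Credit: +175 days → 12 January 2006.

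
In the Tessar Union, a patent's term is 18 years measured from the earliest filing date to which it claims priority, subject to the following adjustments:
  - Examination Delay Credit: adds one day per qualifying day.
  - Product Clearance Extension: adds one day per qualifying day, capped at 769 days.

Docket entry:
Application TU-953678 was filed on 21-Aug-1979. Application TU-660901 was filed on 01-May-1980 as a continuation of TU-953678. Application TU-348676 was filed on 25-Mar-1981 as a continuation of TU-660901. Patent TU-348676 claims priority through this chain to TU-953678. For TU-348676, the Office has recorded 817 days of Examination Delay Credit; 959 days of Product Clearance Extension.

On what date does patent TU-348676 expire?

Earliest priority filing: 21 August 1979.
Base term: 21 August 1979 + 18 years → 21 August 1997.
Examination Delay Credit: +817 days → 16 November 1999.
Product Clearance Extension: 959 days claimed exceeds the 769-day cap, so +769 days → 24 December 2001.

2001-12-24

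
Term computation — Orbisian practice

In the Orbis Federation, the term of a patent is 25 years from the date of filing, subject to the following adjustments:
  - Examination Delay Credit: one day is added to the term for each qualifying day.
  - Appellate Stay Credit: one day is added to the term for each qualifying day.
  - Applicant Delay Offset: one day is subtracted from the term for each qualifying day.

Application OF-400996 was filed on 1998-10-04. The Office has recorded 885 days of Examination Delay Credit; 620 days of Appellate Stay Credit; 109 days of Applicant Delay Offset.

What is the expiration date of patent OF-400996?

Base term: filing date + 25 years → 4 October 2023.
Examination Delay Credit: +885 days → 7 March 2026.
Appellate Stay Credit: +620 days → 17 November 2027.
Applicant Delay Offset: −109 days → 31 July 2027.

July 31, 2027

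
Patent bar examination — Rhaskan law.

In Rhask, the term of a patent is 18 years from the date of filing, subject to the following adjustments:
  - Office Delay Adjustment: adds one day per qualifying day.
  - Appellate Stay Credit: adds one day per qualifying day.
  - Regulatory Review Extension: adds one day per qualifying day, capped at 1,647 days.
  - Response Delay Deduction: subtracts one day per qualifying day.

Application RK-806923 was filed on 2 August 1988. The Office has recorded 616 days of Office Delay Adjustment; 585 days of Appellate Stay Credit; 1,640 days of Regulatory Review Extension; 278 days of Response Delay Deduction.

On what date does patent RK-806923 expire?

Base term: filing date + 18 years → 2 August 2006.
Office Delay Adjustment: +616 days → 9 April 2008.
Appellate Stay Credit: +585 days → 15 November 2009.
Regulatory Review Extension: 1640 days (within the 1647-day cap) → +1640 days → 13 May 2014.
Response Delay Deduction: −278 days → 8 August 2013.

2013-08-08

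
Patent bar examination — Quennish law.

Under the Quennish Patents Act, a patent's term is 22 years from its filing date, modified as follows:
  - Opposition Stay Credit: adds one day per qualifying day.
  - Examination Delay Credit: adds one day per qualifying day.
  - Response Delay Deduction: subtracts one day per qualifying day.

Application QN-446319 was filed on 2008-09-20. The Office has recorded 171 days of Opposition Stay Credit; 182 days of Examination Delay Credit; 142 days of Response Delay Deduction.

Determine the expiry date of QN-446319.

Base term: filing date + 22 years → 20 September 2030.
Opposition Stay Credit: +171 days → 10 March 2031.
Examination Delay Credit: +182 days → 8 September 2031.
Response Delay Deduction: −142 days → 19 April 2031.

April 19, 2031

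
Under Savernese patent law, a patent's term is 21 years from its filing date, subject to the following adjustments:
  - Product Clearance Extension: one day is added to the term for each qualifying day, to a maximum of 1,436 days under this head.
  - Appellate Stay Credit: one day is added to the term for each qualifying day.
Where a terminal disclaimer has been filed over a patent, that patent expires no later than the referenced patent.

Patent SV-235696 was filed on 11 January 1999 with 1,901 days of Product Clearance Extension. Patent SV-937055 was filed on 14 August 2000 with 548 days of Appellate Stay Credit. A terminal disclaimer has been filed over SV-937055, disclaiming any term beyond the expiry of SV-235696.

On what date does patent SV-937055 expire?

February 13, 2023

Natural term of SV-937055:
  Base: filing + 21 years → 14 August 2021.
  Appellate Stay Credit: +548 days → 13 February 2023.
Expiry of referenced patent SV-235696:
  Base: filing + 21 years → 11 January 2020.
  Product Clearance Extension: 1901 days claimed exceeds the 1436-day cap, so +1436 days → 17 December 2023.
Terminal disclaimer: SV-937055 expires on the earlier of 13 February 2023 and 17 December 2023.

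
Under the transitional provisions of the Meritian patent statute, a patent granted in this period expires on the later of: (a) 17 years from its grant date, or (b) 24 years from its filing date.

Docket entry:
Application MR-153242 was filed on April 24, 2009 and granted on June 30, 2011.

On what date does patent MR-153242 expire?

April 24, 2033

(a) grant + 17 years → 30 June 2028.
(b) filing + 24 years → 24 April 2033.
Later of the two: 24 April 2033.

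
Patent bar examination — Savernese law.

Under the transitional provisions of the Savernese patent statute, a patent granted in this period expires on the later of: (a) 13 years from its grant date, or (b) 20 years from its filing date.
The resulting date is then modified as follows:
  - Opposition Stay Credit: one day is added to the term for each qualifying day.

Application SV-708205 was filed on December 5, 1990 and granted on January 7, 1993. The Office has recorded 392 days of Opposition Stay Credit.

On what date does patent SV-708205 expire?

January 1, 2012

(a) grant + 13 years → 7 January 2006.
(b) filing + 20 years → 5 December 2010.
Later of the two: 5 December 2010.
Opposition Stay Credit: +392 days → 1 January 2012.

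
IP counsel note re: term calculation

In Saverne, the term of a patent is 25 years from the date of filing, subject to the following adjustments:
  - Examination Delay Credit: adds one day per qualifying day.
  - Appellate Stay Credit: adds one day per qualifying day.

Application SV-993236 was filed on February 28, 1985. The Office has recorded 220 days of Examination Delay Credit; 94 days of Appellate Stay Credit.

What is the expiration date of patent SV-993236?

Base term: filing date + 25 years → 28 February 2010.
Examination Delay Credit: +220 days → 6 October 2010.
Appellate Stay Credit: +94 days → 8 January 2011.

2011-01-08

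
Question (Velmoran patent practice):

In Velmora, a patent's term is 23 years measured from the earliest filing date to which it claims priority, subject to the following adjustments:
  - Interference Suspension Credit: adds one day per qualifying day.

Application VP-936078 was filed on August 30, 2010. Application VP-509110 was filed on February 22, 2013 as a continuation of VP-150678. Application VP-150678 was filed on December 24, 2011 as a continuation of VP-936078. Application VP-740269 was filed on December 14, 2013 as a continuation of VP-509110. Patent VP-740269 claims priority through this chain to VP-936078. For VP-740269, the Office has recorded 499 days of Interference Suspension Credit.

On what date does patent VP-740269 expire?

January 11, 2035

Earliest priority filing: 30 August 2010.
Base term: 30 August 2010 + 23 years → 30 August 2033.
Interference Suspension Credit: +499 days → 11 January 2035.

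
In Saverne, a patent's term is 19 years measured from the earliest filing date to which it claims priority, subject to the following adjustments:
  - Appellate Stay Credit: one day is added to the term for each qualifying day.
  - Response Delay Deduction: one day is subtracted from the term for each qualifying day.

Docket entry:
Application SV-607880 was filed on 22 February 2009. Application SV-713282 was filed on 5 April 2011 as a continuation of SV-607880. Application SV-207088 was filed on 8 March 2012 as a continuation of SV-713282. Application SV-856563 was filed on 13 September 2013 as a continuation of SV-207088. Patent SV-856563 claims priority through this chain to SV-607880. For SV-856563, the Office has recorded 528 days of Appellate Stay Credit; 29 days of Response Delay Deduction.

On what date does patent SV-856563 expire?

Earliest priority filing: 22 February 2009.
Base term: 22 February 2009 + 19 years → 22 February 2028.
Appellate Stay Credit: +528 days → 3 August 2029.
Response Delay Deduction: −29 days → 5 July 2029.

July 5, 2029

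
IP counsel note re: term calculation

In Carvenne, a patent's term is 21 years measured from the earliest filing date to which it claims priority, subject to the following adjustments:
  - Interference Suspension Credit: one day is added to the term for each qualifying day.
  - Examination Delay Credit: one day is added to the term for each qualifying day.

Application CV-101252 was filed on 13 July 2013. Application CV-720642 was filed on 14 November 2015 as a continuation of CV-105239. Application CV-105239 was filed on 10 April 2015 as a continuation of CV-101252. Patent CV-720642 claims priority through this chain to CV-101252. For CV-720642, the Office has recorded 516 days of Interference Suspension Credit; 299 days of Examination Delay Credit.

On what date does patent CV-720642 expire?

Earliest priority filing: 13 July 2013.
Base term: 13 July 2013 + 21 years → 13 July 2034.
Interference Suspension Credit: +516 days → 11 December 2035.
Examination Delay Credit: +299 days → 5 October 2036.

October 5, 2036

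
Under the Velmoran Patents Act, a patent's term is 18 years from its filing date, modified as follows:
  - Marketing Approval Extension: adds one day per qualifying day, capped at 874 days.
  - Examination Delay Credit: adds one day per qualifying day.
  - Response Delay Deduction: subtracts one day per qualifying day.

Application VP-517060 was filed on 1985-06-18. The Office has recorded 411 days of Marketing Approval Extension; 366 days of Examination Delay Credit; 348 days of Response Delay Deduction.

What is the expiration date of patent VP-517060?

Base term: filing date + 18 years → 18 June 2003.
Marketing Approval Extension: 411 days (within the 874-day cap) → +411 days → 2 August 2004.
Examination Delay Credit: +366 days → 3 August 2005.
Response Delay Deduction: −348 days → 20 August 2004.

August 20, 2004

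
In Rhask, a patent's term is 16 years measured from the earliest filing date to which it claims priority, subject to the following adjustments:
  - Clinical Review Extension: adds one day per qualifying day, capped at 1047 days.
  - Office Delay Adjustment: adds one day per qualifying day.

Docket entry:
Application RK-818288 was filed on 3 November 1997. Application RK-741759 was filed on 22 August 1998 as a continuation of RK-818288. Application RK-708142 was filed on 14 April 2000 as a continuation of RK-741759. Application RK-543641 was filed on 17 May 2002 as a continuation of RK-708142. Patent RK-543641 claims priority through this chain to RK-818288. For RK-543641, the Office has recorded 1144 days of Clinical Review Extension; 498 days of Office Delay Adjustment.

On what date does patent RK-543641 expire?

January 26, 2018

Earliest priority filing: 3 November 1997.
Base term: 3 November 1997 + 16 years → 3 November 2013.
Clinical Review Extension: 1144 days claimed exceeds the 1047-day cap, so +1047 days → 15 September 2016.
Office Delay Adjustment: +498 days → 26 January 2018.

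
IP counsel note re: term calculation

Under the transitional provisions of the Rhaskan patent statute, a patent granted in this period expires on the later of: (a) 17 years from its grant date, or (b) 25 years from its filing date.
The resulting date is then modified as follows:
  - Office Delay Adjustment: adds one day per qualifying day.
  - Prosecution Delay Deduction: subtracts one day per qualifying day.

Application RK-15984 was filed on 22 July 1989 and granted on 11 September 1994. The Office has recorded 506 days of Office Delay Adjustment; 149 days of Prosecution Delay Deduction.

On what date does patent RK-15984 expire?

(a) grant + 17 years → 11 September 2011.
(b) filing + 25 years → 22 July 2014.
Later of the two: 22 July 2014.
Office Delay Adjustment: +506 days → 10 December 2015.
Prosecution Delay Deduction: −149 days → 14 July 2015.

July 14, 2015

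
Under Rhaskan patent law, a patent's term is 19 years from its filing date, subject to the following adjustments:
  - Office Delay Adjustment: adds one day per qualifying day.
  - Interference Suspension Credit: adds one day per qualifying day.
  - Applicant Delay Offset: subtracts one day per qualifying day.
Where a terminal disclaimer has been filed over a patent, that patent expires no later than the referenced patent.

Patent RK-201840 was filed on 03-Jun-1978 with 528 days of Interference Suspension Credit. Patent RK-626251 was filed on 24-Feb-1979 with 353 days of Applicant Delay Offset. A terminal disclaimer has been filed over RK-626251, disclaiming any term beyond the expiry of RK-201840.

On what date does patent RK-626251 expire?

Natural term of RK-626251:
  Base: filing + 19 years → 24 February 1998.
  Applicant Delay Offset: −353 days → 8 March 1997.
Expiry of referenced patent RK-201840:
  Base: filing + 19 years → 3 June 1997.
  Interference Suspension Credit: +528 days → 13 November 1998.
Terminal disclaimer: RK-626251 expires on the earlier of 8 March 1997 and 13 November 1998.

March 8, 1997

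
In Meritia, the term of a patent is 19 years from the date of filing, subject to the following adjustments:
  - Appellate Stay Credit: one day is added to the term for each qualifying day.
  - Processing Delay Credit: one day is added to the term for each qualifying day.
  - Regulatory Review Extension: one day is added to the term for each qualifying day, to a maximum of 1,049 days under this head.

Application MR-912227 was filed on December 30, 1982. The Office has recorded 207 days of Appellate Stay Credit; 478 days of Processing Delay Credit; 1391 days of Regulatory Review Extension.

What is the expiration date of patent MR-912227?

2006-09-29

Base term: filing date + 19 years → 30 December 2001.
Appellate Stay Credit: +207 days → 25 July 2002.
Processing Delay Credit: +478 days → 15 November 2003.
Regulatory Review Extension: 1391 days claimed exceeds the 1049-day cap, so +1049 days → 29 September 2006.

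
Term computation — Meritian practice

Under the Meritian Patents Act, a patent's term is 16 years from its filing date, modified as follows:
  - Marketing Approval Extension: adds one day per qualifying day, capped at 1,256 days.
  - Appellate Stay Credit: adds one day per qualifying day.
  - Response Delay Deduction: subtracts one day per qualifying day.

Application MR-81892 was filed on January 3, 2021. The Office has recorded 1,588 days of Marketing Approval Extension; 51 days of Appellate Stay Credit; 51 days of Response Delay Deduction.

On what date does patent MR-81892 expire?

Base term: filing date + 16 years → 3 January 2037.
Marketing Approval Extension: 1588 days claimed exceeds the 1256-day cap, so +1256 days → 12 June 2040.
Appellate Stay Credit: +51 days → 2 August 2040.
Response Delay Deduction: −51 days → 12 June 2040.

2040-06-12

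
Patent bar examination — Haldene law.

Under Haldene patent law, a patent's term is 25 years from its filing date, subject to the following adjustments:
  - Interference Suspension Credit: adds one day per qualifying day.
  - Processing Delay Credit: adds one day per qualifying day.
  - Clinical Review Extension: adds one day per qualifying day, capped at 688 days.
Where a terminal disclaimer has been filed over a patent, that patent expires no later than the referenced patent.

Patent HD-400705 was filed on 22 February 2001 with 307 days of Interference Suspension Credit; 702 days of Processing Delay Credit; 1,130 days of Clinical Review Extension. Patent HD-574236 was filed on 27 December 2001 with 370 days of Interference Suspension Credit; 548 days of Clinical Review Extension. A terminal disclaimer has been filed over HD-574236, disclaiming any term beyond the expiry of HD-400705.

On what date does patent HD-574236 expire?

Natural term of HD-574236:
  Base: filing + 25 years → 27 December 2026.
  Interference Suspension Credit: +370 days → 1 January 2028.
  Clinical Review Extension: 548 days (within the 688-day cap) → +548 days → 2 July 2029.
Expiry of referenced patent HD-400705:
  Base: filing + 25 years → 22 February 2026.
  Interference Suspension Credit: +307 days → 26 December 2026.
  Processing Delay Credit: +702 days → 27 November 2028.
  Clinical Review Extension: 1130 days claimed exceeds the 688-day cap, so +688 days → 16 October 2030.
Terminal disclaimer: HD-574236 expires on the earlier of 2 July 2029 and 16 October 2030.

2029-07-02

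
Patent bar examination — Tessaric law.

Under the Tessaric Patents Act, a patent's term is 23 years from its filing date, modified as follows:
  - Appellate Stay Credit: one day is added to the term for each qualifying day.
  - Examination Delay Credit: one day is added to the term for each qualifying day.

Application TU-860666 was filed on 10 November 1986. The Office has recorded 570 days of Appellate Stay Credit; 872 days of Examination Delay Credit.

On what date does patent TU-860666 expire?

Base term: filing date + 23 years → 10 November 2009.
Appellate Stay Credit: +570 days → 3 June 2011.
Examination Delay Credit: +872 days → 22 October 2013.

2013-10-22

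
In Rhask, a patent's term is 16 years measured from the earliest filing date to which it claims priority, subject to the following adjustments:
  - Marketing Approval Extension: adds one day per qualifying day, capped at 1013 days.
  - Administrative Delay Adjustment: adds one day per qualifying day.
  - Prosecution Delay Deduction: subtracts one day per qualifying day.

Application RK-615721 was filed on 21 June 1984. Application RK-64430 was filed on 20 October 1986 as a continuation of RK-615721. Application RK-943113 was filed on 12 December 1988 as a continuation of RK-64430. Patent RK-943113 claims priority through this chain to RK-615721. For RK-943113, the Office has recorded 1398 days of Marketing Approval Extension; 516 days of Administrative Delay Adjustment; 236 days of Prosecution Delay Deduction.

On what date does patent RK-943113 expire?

2004-01-05

Earliest priority filing: 21 June 1984.
Base term: 21 June 1984 + 16 years → 21 June 2000.
Marketing Approval Extension: 1398 days claimed exceeds the 1013-day cap, so +1013 days → 31 March 2003.
Administrative Delay Adjustment: +516 days → 28 August 2004.
Prosecution Delay Deduction: −236 days → 5 January 2004.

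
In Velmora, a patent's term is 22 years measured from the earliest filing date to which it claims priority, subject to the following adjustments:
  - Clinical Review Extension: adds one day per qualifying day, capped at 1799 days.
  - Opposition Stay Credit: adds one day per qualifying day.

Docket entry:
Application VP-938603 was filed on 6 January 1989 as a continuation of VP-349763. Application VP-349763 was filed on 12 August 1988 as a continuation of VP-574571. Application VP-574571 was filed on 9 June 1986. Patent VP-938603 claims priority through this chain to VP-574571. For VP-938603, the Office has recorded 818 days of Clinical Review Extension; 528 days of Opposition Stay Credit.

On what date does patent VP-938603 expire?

Earliest priority filing: 9 June 1986.
Base term: 9 June 1986 + 22 years → 9 June 2008.
Clinical Review Extension: 818 days (within the 1799-day cap) → +818 days → 5 September 2010.
Opposition Stay Credit: +528 days → 15 February 2012.

February 15, 2012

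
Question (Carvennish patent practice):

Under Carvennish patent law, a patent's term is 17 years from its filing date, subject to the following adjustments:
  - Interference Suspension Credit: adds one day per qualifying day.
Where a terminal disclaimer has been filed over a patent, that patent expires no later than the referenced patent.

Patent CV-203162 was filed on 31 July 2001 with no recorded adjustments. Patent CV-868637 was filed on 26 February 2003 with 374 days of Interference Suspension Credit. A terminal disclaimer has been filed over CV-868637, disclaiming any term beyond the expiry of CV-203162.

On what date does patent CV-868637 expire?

Natural term of CV-868637:
  Base: filing + 17 years → 26 February 2020.
  Interference Suspension Credit: +374 days → 6 March 2021.
Expiry of referenced patent CV-203162:
  Base: filing + 17 years → 31 July 2018.
Terminal disclaimer: CV-868637 expires on the earlier of 6 March 2021 and 31 July 2018.

July 31, 2018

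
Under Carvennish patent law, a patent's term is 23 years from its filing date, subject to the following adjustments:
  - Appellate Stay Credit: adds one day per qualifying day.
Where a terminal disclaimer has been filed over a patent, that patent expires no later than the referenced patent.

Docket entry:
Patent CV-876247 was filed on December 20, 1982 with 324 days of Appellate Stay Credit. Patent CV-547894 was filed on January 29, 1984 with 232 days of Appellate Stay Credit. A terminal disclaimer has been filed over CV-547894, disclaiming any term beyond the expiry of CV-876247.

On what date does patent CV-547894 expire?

November 9, 2006

Natural term of CV-547894:
  Base: filing + 23 years → 29 January 2007.
  Appellate Stay Credit: +232 days → 18 September 2007.
Expiry of referenced patent CV-876247:
  Base: filing + 23 years → 20 December 2005.
  Appellate Stay Credit: +324 days → 9 November 2006.
Terminal disclaimer: CV-547894 expires on the earlier of 18 September 2007 and 9 November 2006.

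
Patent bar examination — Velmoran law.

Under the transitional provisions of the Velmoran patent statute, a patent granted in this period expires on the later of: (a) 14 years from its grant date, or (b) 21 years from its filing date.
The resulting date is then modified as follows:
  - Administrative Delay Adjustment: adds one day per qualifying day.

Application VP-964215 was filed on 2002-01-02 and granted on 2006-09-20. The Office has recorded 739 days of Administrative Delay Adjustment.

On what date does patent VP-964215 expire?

(a) grant + 14 years → 20 September 2020.
(b) filing + 21 years → 2 January 2023.
Later of the two: 2 January 2023.
Administrative Delay Adjustment: +739 days → 10 January 2025.

January 10, 2025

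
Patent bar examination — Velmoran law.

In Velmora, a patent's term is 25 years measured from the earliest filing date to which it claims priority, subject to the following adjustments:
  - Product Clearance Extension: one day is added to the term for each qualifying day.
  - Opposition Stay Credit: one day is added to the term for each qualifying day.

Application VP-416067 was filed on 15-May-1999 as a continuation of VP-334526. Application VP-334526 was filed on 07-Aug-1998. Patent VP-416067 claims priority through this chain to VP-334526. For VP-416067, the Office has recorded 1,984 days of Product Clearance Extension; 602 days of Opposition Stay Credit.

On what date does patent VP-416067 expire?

September 5, 2030

Earliest priority filing: 7 August 1998.
Base term: 7 August 1998 + 25 years → 7 August 2023.
Product Clearance Extension: +1984 days → 11 January 2029.
Opposition Stay Credit: +602 days → 5 September 2030.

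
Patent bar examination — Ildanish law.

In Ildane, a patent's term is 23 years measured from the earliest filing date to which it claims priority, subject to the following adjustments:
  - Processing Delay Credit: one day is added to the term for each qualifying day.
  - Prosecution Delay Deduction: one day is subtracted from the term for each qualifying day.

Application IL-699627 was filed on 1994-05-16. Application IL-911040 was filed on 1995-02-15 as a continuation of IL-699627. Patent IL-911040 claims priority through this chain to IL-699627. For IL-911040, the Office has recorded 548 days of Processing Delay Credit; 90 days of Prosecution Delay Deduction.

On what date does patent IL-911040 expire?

Earliest priority filing: 16 May 1994.
Base term: 16 May 1994 + 23 years → 16 May 2017.
Processing Delay Credit: +548 days → 15 November 2018.
Prosecution Delay Deduction: −90 days → 17 August 2018.

August 17, 2018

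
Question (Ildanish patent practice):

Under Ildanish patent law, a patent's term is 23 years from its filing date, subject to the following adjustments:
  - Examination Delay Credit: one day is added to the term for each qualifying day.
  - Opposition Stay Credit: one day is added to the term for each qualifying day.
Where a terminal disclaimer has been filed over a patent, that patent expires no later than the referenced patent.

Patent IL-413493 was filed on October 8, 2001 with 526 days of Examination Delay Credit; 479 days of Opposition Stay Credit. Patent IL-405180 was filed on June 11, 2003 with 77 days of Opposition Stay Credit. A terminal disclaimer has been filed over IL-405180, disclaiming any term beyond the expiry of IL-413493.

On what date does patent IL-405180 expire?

August 27, 2026

Natural term of IL-405180:
  Base: filing + 23 years → 11 June 2026.
  Opposition Stay Credit: +77 days → 27 August 2026.
Expiry of referenced patent IL-413493:
  Base: filing + 23 years → 8 October 2024.
  Examination Delay Credit: +526 days → 18 March 2026.
  Opposition Stay Credit: +479 days → 10 July 2027.
Terminal disclaimer: IL-405180 expires on the earlier of 27 August 2026 and 10 July 2027.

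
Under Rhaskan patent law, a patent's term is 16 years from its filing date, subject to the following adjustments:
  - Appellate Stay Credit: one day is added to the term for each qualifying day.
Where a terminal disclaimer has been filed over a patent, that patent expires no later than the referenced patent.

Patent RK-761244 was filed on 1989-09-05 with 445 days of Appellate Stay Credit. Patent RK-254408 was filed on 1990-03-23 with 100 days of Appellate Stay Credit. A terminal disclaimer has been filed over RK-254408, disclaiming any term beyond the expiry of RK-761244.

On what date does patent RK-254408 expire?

Natural term of RK-254408:
  Base: filing + 16 years → 23 March 2006.
  Appellate Stay Credit: +100 days → 1 July 2006.
Expiry of referenced patent RK-761244:
  Base: filing + 16 years → 5 September 2005.
  Appellate Stay Credit: +445 days → 24 November 2006.
Terminal disclaimer: RK-254408 expires on the earlier of 1 July 2006 and 24 November 2006.

July 1, 2006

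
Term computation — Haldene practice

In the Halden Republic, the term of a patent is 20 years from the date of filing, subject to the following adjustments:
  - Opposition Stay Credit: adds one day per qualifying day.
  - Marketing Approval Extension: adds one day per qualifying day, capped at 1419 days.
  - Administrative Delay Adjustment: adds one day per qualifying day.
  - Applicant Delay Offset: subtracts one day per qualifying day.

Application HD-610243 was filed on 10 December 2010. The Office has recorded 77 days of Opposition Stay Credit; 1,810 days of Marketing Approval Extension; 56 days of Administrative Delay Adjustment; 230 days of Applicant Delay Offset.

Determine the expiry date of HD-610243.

Base term: filing date + 20 years → 10 December 2030.
Opposition Stay Credit: +77 days → 25 February 2031.
Marketing Approval Extension: 1810 days claimed exceeds the 1419-day cap, so +1419 days → 14 January 2035.
Administrative Delay Adjustment: +56 days → 11 March 2035.
Applicant Delay Offset: −230 days → 24 July 2034.

July 24, 2034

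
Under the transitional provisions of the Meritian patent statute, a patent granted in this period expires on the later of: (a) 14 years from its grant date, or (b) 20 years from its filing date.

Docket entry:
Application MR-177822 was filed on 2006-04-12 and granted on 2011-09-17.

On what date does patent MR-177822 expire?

(a) grant + 14 years → 17 September 2025.
(b) filing + 20 years → 12 April 2026.
Later of the two: 12 April 2026.

2026-04-12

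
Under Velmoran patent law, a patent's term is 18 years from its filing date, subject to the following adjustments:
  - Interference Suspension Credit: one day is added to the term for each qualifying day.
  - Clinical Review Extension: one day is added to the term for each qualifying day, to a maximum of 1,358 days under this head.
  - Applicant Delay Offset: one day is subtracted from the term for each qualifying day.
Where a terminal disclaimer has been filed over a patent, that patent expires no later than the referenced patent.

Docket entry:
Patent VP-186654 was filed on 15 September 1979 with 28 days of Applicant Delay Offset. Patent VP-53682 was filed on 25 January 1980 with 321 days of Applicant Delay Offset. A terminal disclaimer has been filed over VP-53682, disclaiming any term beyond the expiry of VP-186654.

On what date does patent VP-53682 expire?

Natural term of VP-53682:
  Base: filing + 18 years → 25 January 1998.
  Applicant Delay Offset: −321 days → 10 March 1997.
Expiry of referenced patent VP-186654:
  Base: filing + 18 years → 15 September 1997.
  Applicant Delay Offset: −28 days → 18 August 1997.
Terminal disclaimer: VP-53682 expires on the earlier of 10 March 1997 and 18 August 1997.

1997-03-10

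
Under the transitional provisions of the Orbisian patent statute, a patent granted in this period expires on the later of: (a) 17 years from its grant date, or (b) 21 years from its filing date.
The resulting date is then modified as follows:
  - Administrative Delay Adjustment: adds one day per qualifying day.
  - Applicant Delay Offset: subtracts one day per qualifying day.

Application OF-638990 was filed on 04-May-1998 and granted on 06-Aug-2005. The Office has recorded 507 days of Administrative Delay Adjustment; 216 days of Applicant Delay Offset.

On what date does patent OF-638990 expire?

May 24, 2023

(a) grant + 17 years → 6 August 2022.
(b) filing + 21 years → 4 May 2019.
Later of the two: 6 August 2022.
Administrative Delay Adjustment: +507 days → 26 December 2023.
Applicant Delay Offset: −216 days → 24 May 2023.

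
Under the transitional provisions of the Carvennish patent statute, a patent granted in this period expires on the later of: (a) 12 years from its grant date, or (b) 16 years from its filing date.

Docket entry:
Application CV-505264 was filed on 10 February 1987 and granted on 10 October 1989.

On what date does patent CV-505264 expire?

February 10, 2003

(a) grant + 12 years → 10 October 2001.
(b) filing + 16 years → 10 February 2003.
Later of the two: 10 February 2003.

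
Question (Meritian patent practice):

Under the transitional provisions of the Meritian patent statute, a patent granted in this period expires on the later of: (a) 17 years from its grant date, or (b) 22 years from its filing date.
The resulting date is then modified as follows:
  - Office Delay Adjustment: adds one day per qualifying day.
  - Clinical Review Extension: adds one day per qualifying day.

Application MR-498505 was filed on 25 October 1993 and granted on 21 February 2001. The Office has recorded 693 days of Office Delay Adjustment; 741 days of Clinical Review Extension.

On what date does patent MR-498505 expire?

2022-01-25

(a) grant + 17 years → 21 February 2018.
(b) filing + 22 years → 25 October 2015.
Later of the two: 21 February 2018.
Office Delay Adjustment: +693 days → 15 January 2020.
Clinical Review Extension: +741 days → 25 January 2022.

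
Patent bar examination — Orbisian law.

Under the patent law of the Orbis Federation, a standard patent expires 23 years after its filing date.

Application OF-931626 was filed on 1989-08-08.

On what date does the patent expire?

Filing date + 23 years → 8 August 2012.

August 8, 2012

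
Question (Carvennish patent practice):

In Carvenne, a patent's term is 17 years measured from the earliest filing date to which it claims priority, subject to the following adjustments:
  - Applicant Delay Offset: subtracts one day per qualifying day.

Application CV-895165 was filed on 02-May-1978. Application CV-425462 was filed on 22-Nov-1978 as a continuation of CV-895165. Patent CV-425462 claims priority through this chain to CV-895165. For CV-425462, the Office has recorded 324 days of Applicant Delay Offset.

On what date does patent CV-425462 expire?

June 12, 1994

Earliest priority filing: 2 May 1978.
Base term: 2 May 1978 + 17 years → 2 May 1995.
Applicant Delay Offset: −324 days → 12 June 1994.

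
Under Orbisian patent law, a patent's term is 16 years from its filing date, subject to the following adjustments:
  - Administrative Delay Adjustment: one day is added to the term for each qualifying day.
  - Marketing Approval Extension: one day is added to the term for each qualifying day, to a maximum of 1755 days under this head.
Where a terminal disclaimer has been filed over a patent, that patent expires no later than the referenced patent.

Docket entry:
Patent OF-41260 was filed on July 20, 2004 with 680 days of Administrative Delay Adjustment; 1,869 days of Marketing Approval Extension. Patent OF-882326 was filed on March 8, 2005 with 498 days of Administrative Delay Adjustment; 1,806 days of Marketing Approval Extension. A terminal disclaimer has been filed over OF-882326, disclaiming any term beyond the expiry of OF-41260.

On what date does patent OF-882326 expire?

March 21, 2027

Natural term of OF-882326:
  Base: filing + 16 years → 8 March 2021.
  Administrative Delay Adjustment: +498 days → 19 July 2022.
  Marketing Approval Extension: 1806 days claimed exceeds the 1755-day cap, so +1755 days → 9 May 2027.
Expiry of referenced patent OF-41260:
  Base: filing + 16 years → 20 July 2020.
  Administrative Delay Adjustment: +680 days → 31 May 2022.
  Marketing Approval Extension: 1869 days claimed exceeds the 1755-day cap, so +1755 days → 21 March 2027.
Terminal disclaimer: OF-882326 expires on the earlier of 9 May 2027 and 21 March 2027.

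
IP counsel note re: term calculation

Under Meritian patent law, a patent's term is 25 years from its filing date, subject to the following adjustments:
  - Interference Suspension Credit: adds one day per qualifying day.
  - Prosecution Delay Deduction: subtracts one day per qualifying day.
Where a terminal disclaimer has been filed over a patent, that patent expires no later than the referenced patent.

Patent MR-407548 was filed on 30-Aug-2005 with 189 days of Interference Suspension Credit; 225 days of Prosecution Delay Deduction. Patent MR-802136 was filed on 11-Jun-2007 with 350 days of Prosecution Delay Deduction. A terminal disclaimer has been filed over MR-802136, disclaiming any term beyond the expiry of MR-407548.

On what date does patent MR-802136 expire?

July 25, 2030

Natural term of MR-802136:
  Base: filing + 25 years → 11 June 2032.
  Prosecution Delay Deduction: −350 days → 27 June 2031.
Expiry of referenced patent MR-407548:
  Base: filing + 25 years → 30 August 2030.
  Interference Suspension Credit: +189 days → 7 March 2031.
  Prosecution Delay Deduction: −225 days → 25 July 2030.
Terminal disclaimer: MR-802136 expires on the earlier of 27 June 2031 and 25 July 2030.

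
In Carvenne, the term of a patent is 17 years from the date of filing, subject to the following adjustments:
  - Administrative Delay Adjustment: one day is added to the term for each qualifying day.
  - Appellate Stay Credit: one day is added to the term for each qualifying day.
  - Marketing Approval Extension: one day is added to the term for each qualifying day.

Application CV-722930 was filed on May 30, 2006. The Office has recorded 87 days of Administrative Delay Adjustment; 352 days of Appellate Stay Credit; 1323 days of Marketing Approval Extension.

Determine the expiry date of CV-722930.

2028-03-26

Base term: filing date + 17 years → 30 May 2023.
Administrative Delay Adjustment: +87 days → 25 August 2023.
Appellate Stay Credit: +352 days → 11 August 2024.
Marketing Approval Extension: +1323 days → 26 March 2028.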